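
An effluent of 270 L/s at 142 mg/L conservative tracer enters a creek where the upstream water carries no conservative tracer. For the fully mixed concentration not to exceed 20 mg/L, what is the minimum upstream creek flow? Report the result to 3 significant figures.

Set C_mix = 20: (Q·0 + 270.0·142.0) / (Q + 270.0) = 20
→ Q = 270.0·(142.0 − 20)/(20 − 0) = 1647 L/s.

1650 L/s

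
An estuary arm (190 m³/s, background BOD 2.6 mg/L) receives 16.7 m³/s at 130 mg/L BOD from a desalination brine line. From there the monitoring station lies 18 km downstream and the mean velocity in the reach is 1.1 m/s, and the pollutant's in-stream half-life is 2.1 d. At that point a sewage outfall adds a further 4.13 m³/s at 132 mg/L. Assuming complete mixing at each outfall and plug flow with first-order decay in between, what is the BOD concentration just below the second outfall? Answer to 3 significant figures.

Mixed concentration C = ΣQC/ΣQ = (190.0·2.600 + 16.70·130.0) / 206.7 = 2665/206.7 = 12.89 mg/L; combined flow 206.7 m³/s.
Travel time t = 18·1000 / 1.1 = 16360 s = 4.545 h.
Half-life 2.1 d → k = ln 2 / 2.1 = 0.3301 d⁻¹.
Decay over the reach: 12.89·exp(−kt) = 12.89·0.9394 = 12.11 mg/L.
At the second outfall, C = (206.7·12.11 + 4.130·132.0) / (206.7 + 4.130) = 14.46 mg/L.

14.5 mg/L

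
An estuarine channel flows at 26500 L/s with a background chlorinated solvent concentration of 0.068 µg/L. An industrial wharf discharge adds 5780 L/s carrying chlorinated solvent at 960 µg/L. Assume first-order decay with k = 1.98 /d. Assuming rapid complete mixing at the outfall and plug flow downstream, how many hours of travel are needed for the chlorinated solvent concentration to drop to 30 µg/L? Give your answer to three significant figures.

21.2 h

Mass balance: C = (26500·0.06800 + 5780·960.0) / 32280 = 5551000/32280 = 172.0 µg/L.
172.0·exp(−k·t) = 30 → t = ln(172.0/30)/k = 76190 s = 21.16 h.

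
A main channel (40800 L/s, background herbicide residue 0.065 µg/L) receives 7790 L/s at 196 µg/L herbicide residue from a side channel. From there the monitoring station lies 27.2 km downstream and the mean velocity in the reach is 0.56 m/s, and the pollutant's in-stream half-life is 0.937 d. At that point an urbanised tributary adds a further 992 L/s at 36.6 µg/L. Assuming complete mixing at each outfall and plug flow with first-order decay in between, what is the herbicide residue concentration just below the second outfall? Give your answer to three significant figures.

Flow-weighted average: C = (40800·0.06500 + 7790·196.0) / 48590 = 1529000/48590 = 31.48 µg/L; combined flow 48590 L/s.
Travel time t = 27.2·1000 / 0.56 = 48570 s = 13.49 h.
Half-life 0.937 d → k = ln 2 / 0.937 = 0.7398 d⁻¹.
After decay, C = 31.48 × e^(−kt) = 31.48 × 0.6598 = 20.77 µg/L.
At the second outfall, C = (48590·20.77 + 992.0·36.60) / (48590 + 992.0) = 21.08 µg/L.

21.1 µg/L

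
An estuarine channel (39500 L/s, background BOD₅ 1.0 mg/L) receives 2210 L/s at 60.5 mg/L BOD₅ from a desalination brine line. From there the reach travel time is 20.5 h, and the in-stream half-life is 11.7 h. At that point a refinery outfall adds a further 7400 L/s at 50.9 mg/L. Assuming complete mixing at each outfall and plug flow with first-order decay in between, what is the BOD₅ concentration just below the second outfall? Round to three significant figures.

Conservation of mass: C = (39500·1.000 + 2210·60.50) / 41710 = 173200/41710 = 4.153 mg/L; combined flow 41710 L/s.
Half-life 11.7 h → k = ln 2 / 11.7 = 0.05924 h⁻¹ = 1.422 d⁻¹.
After decay, C = 4.153 × e^(−kt) = 4.153 × 0.2969 = 1.233 mg/L.
Second outfall: C = (41710·1.233 + 7400·50.90)/49110 = 8.717 mg/L.

8.72 mg/L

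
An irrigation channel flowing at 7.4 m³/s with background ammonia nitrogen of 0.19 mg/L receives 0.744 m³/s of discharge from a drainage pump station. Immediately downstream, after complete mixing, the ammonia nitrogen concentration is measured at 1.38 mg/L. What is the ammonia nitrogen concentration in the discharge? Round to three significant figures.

13.2 mg/L

Mass balance: 7.400·0.1900 + 0.7440·Cₑ = 8.144·1.380
→ Cₑ = (8.144·1.380 − 7.400·0.1900) / 0.7440 = 13.22 mg/L.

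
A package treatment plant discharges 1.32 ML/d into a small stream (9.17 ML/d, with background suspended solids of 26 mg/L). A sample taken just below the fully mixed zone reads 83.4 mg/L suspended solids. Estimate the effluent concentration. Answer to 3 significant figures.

482 mg/L

Mass balance: 9.170·26.00 + 1.320·Cₑ = 10.49·83.40
→ Cₑ = (10.49·83.40 − 9.170·26.00) / 1.320 = 482.2 mg/L.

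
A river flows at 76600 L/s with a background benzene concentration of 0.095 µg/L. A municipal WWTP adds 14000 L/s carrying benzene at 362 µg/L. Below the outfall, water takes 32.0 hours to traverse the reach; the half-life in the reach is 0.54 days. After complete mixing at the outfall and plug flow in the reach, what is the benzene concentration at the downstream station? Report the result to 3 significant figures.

Mixed concentration C = ΣQC/ΣQ = (76600·0.09500 + 14000·362.0) / 90600 = 5075000/90600 = 56.02 µg/L.
Half-life 0.54 d → k = ln 2 / 0.54 = 1.284 d⁻¹.
After decay, C = 56.02 × e^(−kt) = 56.02 × 0.1806 = 10.12 µg/L.

10.1 µg/L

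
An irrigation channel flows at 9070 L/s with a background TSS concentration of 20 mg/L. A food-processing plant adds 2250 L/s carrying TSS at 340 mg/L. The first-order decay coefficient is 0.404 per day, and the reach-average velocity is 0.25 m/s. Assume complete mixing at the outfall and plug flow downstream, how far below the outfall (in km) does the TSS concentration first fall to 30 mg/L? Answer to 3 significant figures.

54.8 km

Conservation of mass: C = (9070·20.00 + 2250·340.0) / 11320 = 946400/11320 = 83.60 mg/L.
Set 83.60·exp(−k·t) = 30 → t = ln(83.60/30)/k = 219200 s = 60.88 h.
Distance = v·t = 0.25·219200 = 54800 m = 54.80 km.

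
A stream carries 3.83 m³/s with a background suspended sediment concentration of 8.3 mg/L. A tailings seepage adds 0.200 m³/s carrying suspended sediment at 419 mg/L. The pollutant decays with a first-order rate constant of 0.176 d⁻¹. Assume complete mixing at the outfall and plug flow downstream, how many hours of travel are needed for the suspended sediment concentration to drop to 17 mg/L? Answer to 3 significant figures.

Mixed concentration C = ΣQC/ΣQ = (3.830·8.300 + 0.2000·419.0) / 4.030 = 115.6/4.030 = 28.68 mg/L.
28.68·exp(−k·t) = 17 → t = ln(28.68/17)/k = 256800 s = 71.33 h.

71.3 h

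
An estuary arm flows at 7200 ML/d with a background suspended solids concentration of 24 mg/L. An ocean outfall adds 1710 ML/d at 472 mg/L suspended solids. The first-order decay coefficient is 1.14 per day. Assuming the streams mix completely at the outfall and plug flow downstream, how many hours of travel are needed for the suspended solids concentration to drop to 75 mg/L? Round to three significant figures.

Mixed concentration C = ΣQC/ΣQ = (7200·24.00 + 1710·472.0) / 8910 = 979900/8910 = 110.0 mg/L.
110.0·exp(−k·t) = 75 → t = ln(110.0/75)/k = 29010 s = 8.059 h.

8.06 h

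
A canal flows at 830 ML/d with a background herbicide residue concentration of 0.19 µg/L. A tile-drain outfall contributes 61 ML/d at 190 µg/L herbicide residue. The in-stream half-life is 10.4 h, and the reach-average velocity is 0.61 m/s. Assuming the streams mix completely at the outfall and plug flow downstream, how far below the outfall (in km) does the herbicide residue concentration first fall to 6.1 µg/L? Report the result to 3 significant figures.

25.4 km

Mixed concentration C = ΣQC/ΣQ = (830.0·0.1900 + 61.00·190.0) / 891.0 = 11750/891.0 = 13.18 µg/L.
Half-life 10.4 h → k = ln 2 / 10.4 = 0.06665 h⁻¹ = 1.600 d⁻¹.
Set 13.18·exp(−k·t) = 6.1 → t = ln(13.18/6.1)/k = 41630 s = 11.56 h.
Distance = v·t = 0.61·41630 = 25400 m = 25.40 km.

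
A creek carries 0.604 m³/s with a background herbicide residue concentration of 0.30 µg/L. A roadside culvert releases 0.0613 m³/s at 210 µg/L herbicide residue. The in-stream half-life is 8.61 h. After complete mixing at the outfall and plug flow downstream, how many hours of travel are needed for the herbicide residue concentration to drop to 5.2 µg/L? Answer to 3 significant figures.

After mixing, C = (0.6040·0.3000 + 0.06130·210.0) / 0.6653 = 13.05/0.6653 = 19.62 µg/L.
Half-life 8.61 h → k = ln 2 / 8.61 = 0.08050 h⁻¹ = 1.932 d⁻¹.
19.62·exp(−k·t) = 5.2 → t = ln(19.62/5.2)/k = 59380 s = 16.50 h.

16.5 h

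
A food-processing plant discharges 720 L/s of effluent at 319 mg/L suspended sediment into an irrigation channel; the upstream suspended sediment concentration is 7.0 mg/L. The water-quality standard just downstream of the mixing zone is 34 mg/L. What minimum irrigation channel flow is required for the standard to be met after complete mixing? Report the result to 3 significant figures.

7600 L/s

Set C_mix = 34: (Q·7.000 + 720.0·319.0) / (Q + 720.0) = 34
→ Q = 720.0·(319.0 − 34)/(34 − 7.000) = 7600 L/s.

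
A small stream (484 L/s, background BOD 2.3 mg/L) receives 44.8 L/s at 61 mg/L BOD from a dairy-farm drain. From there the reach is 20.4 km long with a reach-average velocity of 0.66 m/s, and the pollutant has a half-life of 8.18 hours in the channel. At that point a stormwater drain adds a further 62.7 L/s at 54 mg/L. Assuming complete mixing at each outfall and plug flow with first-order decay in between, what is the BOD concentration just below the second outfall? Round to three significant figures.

8.87 mg/L

Conservation of mass: C = (484.0·2.300 + 44.80·61.00) / 528.8 = 3846/528.8 = 7.273 mg/L; combined flow 528.8 L/s.
Travel time t = 20.4·1000 / 0.66 = 30910 s = 8.586 h.
Half-life 8.18 h → k = ln 2 / 8.18 = 0.08474 h⁻¹ = 2.034 d⁻¹.
After decay, C = 7.273 × e^(−kt) = 7.273 × 0.4831 = 3.514 mg/L.
At the second outfall, C = (528.8·3.514 + 62.70·54.00) / (528.8 + 62.70) = 8.865 mg/L.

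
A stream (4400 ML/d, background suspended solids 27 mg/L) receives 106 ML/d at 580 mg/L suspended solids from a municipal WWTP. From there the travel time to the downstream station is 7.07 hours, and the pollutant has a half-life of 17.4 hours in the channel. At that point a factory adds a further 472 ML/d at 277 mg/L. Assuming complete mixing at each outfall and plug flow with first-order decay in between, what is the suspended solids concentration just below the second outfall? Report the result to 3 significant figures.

53.6 mg/L

Mixed concentration C = ΣQC/ΣQ = (4400·27.00 + 106.0·580.0) / 4506 = 180300/4506 = 40.01 mg/L; combined flow 4506 ML/d.
Half-life 17.4 h → k = ln 2 / 17.4 = 0.03984 h⁻¹ = 0.9561 d⁻¹.
First-order decay: C = 40.01·exp(−k·t) = 40.01·0.7545 = 30.19 mg/L.
At the second outfall, C = (4506·30.19 + 472.0·277.0) / (4506 + 472.0) = 53.59 mg/L.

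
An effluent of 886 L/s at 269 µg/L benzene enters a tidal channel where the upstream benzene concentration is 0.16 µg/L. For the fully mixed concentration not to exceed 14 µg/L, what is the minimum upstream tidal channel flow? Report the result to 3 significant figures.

Set C_mix = 14: (Q·0.1600 + 886.0·269.0) / (Q + 886.0) = 14
→ Q = 886.0·(269.0 − 14)/(14 − 0.1600) = 16320 L/s.

16300 L/s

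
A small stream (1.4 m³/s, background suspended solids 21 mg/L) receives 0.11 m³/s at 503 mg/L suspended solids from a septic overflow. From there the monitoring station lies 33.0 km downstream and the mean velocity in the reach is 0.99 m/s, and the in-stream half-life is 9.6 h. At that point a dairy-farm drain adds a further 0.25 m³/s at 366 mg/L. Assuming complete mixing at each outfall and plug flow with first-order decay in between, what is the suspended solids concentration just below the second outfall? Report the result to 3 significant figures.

76.7 mg/L

Mass balance: C = (1.400·21.00 + 0.1100·503.0) / 1.510 = 84.73/1.510 = 56.11 mg/L; combined flow 1.510 m³/s.
Travel time t = 33.0·1000 / 0.99 = 33330 s = 9.259 h.
Half-life 9.6 h → k = ln 2 / 9.6 = 0.07220 h⁻¹ = 1.733 d⁻¹.
Applying C = C₀e^(−kt): 56.11 × 0.5125 = 28.76 mg/L.
Second outfall: C = (1.510·28.76 + 0.2500·366.0)/1.760 = 76.66 mg/L.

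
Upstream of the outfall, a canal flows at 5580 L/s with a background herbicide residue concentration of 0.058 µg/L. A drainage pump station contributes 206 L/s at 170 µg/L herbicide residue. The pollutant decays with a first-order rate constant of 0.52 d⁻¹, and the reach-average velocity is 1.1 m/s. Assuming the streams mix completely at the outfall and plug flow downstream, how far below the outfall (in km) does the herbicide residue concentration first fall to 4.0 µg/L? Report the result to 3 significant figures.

After mixing, C = (5580·0.05800 + 206.0·170.0) / 5786 = 35340/5786 = 6.108 µg/L.
Set 6.108·exp(−k·t) = 4.0 → t = ln(6.108/4.0)/k = 70350 s = 19.54 h.
Distance = v·t = 1.1·70350 = 77380 m = 77.38 km.

77.4 km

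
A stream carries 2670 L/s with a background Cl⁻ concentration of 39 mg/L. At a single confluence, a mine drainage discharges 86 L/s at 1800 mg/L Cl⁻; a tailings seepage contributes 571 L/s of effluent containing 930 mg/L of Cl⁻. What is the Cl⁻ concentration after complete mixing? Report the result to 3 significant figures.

Flow-weighted average: C = (2670·39.00 + 86.00·1800 + 571.0·930.0) / 3327 = 790000/3327 = 237.4 mg/L.

237 mg/L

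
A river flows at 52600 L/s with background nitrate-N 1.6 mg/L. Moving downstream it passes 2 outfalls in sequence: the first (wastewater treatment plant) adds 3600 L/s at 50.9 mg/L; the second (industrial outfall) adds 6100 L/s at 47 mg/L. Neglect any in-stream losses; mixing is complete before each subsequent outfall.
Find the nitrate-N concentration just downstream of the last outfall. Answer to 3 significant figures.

8.89 mg/L

Outfall 1: combined Q = 56200 L/s; C = (52600·1.600 + 3600·50.90)/56200 = 4.758 mg/L.
Outfall 2: combined Q = 62300 L/s; C = (56200·4.758 + 6100·47.00)/62300 = 8.894 mg/L.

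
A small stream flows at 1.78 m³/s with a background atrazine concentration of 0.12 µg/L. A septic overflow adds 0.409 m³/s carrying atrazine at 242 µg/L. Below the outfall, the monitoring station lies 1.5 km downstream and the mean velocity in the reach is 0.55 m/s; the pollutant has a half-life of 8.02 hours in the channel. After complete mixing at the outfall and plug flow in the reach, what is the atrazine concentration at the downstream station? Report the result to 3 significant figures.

42.4 µg/L

Conservation of mass: C = (1.780·0.1200 + 0.4090·242.0) / 2.189 = 99.19/2.189 = 45.31 µg/L.
Travel time t = 1.5·1000 / 0.55 = 2727 s = 0.7576 h.
Half-life 8.02 h → k = ln 2 / 8.02 = 0.08643 h⁻¹ = 2.074 d⁻¹.
Decay over the reach: 45.31·exp(−kt) = 45.31·0.9366 = 42.44 µg/L.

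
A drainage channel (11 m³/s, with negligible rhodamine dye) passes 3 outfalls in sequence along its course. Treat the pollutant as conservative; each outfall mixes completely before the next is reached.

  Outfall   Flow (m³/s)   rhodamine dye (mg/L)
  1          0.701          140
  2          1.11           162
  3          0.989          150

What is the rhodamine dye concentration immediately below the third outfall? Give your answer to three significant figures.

After outfall 1: Q = 11.00 + 0.7010 = 11.70 m³/s; C = (11.00·0 + 0.7010·140.0)/11.70 = 8.387 mg/L.
After outfall 2: Q = 11.70 + 1.110 = 12.81 m³/s; C = (11.70·8.387 + 1.110·162.0)/12.81 = 21.70 mg/L.
After outfall 3: Q = 12.81 + 0.9890 = 13.80 m³/s; C = (12.81·21.70 + 0.9890·150.0)/13.80 = 30.89 mg/L.

30.9 mg/L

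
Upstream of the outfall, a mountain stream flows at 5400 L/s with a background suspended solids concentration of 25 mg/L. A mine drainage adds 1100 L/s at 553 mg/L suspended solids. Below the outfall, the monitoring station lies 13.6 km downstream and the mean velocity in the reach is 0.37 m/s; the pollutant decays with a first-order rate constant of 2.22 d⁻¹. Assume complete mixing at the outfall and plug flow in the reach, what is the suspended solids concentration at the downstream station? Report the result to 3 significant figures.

44.5 mg/L

Mass balance: C = (5400·25.00 + 1100·553.0) / 6500 = 743300/6500 = 114.4 mg/L.
Travel time t = 13.6·1000 / 0.37 = 36760 s = 10.21 h.
First-order decay: C = 114.4·exp(−k·t) = 114.4·0.3889 = 44.47 mg/L.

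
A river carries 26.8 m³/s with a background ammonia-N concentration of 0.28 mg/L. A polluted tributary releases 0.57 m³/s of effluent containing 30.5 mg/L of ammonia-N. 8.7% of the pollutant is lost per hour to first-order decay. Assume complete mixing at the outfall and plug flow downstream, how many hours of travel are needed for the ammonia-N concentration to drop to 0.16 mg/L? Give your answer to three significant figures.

Mixed concentration C = ΣQC/ΣQ = (26.80·0.2800 + 0.5700·30.50) / 27.37 = 24.89/27.37 = 0.9094 mg/L.
8.7%/h lost → k = −ln(1 − 0.087) = 0.09102 h⁻¹.
0.9094·exp(−k·t) = 0.16 → t = ln(0.9094/0.16)/k = 68720 s = 19.09 h.

19.1 h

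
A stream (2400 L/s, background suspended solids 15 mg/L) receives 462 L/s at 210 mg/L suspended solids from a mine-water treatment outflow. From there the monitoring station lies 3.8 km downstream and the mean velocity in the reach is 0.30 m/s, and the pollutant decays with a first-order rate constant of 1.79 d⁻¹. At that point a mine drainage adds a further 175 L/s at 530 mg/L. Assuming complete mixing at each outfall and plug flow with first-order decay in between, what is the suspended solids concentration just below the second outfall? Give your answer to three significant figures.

64.2 mg/L

Mixed concentration C = ΣQC/ΣQ = (2400·15.00 + 462.0·210.0) / 2862 = 133000/2862 = 46.48 mg/L; combined flow 2862 L/s.
Travel time t = 3.8·1000 / 0.30 = 12670 s = 3.519 h.
After decay, C = 46.48 × e^(−kt) = 46.48 × 0.7692 = 35.75 mg/L.
At the second outfall, C = (2862·35.75 + 175.0·530.0) / (2862 + 175.0) = 64.23 mg/L.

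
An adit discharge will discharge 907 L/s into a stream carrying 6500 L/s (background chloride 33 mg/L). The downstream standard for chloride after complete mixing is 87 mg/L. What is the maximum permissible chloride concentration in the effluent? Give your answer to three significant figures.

At the limit, (Qr·Cr + Qe·Cₑ)/(Qr + Qe) = 87:
Cₑ = (7407·87 − 6500·33.00) / 907.0 = 474.0 mg/L.

474 mg/L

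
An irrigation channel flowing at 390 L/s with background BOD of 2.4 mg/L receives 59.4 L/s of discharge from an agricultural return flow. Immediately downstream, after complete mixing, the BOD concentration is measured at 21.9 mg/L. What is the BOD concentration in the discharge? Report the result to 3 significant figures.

150 mg/L

Mass balance: 390.0·2.400 + 59.40·Cₑ = 449.4·21.90
→ Cₑ = (449.4·21.90 − 390.0·2.400) / 59.40 = 149.9 mg/L.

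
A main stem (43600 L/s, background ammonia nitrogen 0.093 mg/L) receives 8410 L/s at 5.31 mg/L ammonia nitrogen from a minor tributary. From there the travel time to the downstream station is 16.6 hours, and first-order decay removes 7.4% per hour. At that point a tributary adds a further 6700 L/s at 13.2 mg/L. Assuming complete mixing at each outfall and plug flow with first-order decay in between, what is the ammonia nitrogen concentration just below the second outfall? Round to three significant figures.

Conservation of mass: C = (43600·0.09300 + 8410·5.310) / 52010 = 48710/52010 = 0.9366 mg/L; combined flow 52010 L/s.
7.4%/h lost → k = −ln(1 − 0.074) = 0.07688 h⁻¹.
Decay over the reach: 0.9366·exp(−kt) = 0.9366·0.2791 = 0.2614 mg/L.
Second outfall: C = (52010·0.2614 + 6700·13.20)/58710 = 1.738 mg/L.

1.74 mg/L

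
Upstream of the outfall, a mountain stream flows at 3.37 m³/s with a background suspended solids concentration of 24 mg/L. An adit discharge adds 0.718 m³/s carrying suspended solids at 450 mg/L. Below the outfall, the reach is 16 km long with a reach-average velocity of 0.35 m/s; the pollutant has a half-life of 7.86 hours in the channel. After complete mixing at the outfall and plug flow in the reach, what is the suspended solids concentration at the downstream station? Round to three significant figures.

32.2 mg/L

Mixed concentration C = ΣQC/ΣQ = (3.370·24.00 + 0.7180·450.0) / 4.088 = 404.0/4.088 = 98.82 mg/L.
Travel time t = 16·1000 / 0.35 = 45710 s = 12.70 h.
Half-life 7.86 h → k = ln 2 / 7.86 = 0.08819 h⁻¹ = 2.116 d⁻¹.
Decay over the reach: 98.82·exp(−kt) = 98.82·0.3263 = 32.25 mg/L.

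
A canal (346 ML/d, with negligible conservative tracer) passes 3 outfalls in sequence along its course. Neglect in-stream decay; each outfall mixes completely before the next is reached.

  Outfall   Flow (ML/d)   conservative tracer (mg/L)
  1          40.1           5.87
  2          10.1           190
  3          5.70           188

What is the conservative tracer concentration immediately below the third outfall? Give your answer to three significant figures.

8.03 mg/L

After outfall 1: Q = 346.0 + 40.10 = 386.1 ML/d; C = (346.0·0 + 40.10·5.870)/386.1 = 0.6097 mg/L.
After outfall 2: Q = 386.1 + 10.10 = 396.2 ML/d; C = (386.1·0.6097 + 10.10·190.0)/396.2 = 5.438 mg/L.
After outfall 3: Q = 396.2 + 5.700 = 401.9 ML/d; C = (396.2·5.438 + 5.700·188.0)/401.9 = 8.027 mg/L.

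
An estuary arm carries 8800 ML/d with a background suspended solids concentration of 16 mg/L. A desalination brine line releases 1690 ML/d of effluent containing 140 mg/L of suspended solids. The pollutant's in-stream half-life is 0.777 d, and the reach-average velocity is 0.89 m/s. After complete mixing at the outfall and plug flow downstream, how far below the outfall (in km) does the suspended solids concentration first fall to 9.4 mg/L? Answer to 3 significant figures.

Mixed concentration C = ΣQC/ΣQ = (8800·16.00 + 1690·140.0) / 10490 = 377400/10490 = 35.98 mg/L.
Half-life 0.777 d → k = ln 2 / 0.777 = 0.8921 d⁻¹.
Set 35.98·exp(−k·t) = 9.4 → t = ln(35.98/9.4)/k = 130000 s = 36.11 h.
Distance = v·t = 0.89·130000 = 115700 m = 115.7 km.

116 km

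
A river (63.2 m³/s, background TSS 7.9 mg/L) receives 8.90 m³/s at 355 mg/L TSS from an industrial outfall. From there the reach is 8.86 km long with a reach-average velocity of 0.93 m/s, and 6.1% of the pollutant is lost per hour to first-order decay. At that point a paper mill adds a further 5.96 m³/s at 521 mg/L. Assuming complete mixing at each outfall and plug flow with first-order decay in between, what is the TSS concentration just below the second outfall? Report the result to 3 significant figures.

Flow-weighted average: C = (63.20·7.900 + 8.900·355.0) / 72.10 = 3659/72.10 = 50.75 mg/L; combined flow 72.10 m³/s.
Travel time t = 8.86·1000 / 0.93 = 9527 s = 2.646 h.
6.1%/h lost → k = −ln(1 − 0.061) = 0.06294 h⁻¹.
Decay over the reach: 50.75·exp(−kt) = 50.75·0.8466 = 42.96 mg/L.
At the second outfall, C = (72.10·42.96 + 5.960·521.0) / (72.10 + 5.960) = 79.46 mg/L.

79.5 mg/L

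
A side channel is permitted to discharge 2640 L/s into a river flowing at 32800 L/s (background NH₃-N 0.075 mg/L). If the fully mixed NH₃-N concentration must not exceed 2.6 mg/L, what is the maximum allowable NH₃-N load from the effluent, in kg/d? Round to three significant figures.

7750 kg/d

Mass balance at the limit: 32800·0.07500 + 2640·Cₑ = 35440·2.6 → Cₑ = 33.97 mg/L.
2640 L/s = 2.640 m³/s. Load = 2.640 m³/s × 33.97 g/m³ × 86 400 s/d = 7749 kg/d.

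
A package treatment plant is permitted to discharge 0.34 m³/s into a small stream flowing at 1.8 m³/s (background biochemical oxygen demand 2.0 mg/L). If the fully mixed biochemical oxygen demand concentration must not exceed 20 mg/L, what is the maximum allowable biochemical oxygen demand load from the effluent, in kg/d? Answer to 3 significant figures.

3390 kg/d

Mass balance at the limit: 1.800·2.000 + 0.3400·Cₑ = 2.140·20 → Cₑ = 115.3 mg/L.
Load = 0.3400 m³/s × 115.3 g/m³ × 86 400 s/d = 3387 kg/d.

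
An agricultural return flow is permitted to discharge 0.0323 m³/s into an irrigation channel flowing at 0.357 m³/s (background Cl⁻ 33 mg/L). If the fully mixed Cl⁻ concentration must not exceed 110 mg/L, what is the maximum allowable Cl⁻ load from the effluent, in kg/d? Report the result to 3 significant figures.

2680 kg/d

Mass balance at the limit: 0.3570·33.00 + 0.03230·Cₑ = 0.3893·110 → Cₑ = 961.1 mg/L.
Load = 0.03230 m³/s × 961.1 g/m³ × 86 400 s/d = 2682 kg/d.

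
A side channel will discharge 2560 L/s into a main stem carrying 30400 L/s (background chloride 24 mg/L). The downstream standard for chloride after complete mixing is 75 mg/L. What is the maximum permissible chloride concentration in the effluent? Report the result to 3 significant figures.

681 mg/L

At the limit, (Qr·Cr + Qe·Cₑ)/(Qr + Qe) = 75:
Cₑ = (32960·75 − 30400·24.00) / 2560 = 680.6 mg/L.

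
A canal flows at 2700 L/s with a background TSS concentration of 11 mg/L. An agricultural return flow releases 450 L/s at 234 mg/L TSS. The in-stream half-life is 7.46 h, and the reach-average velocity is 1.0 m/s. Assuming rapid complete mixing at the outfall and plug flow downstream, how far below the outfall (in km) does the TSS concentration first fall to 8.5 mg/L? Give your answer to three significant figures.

Mixed concentration C = ΣQC/ΣQ = (2700·11.00 + 450.0·234.0) / 3150 = 135000/3150 = 42.86 mg/L.
Half-life 7.46 h → k = ln 2 / 7.46 = 0.09292 h⁻¹ = 2.230 d⁻¹.
Set 42.86·exp(−k·t) = 8.5 → t = ln(42.86/8.5)/k = 62680 s = 17.41 h.
Distance = v·t = 1.0·62680 = 62680 m = 62.68 km.

62.7 km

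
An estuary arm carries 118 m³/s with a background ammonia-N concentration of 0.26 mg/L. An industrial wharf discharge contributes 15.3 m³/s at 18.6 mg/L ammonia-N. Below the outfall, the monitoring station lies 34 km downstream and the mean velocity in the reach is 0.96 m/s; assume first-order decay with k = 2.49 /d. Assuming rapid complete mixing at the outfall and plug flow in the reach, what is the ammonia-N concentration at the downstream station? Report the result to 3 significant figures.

0.852 mg/L

Mass balance: C = (118.0·0.2600 + 15.30·18.60) / 133.3 = 315.3/133.3 = 2.365 mg/L.
Travel time t = 34·1000 / 0.96 = 35420 s = 9.838 h.
First-order decay: C = 2.365·exp(−k·t) = 2.365·0.3603 = 0.8522 mg/L.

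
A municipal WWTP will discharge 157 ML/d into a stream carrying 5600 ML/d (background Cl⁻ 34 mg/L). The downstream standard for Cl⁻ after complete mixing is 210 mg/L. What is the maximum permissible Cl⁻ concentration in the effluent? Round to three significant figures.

6490 mg/L

At the limit, (Qr·Cr + Qe·Cₑ)/(Qr + Qe) = 210:
Cₑ = (5757·210 − 5600·34.00) / 157.0 = 6488 mg/L.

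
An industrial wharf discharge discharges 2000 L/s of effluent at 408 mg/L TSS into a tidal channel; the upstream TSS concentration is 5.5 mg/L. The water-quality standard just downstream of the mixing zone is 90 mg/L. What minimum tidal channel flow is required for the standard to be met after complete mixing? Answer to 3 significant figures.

Set C_mix = 90: (Q·5.500 + 2000·408.0) / (Q + 2000) = 90
→ Q = 2000·(408.0 − 90)/(90 − 5.500) = 7527 L/s.

7530 L/s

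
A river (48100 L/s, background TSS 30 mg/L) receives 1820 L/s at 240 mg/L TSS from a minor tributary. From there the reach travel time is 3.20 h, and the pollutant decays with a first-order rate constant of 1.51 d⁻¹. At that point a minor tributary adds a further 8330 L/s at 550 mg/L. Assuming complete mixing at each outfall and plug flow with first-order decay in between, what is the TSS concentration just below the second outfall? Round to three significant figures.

105 mg/L

Flow-weighted average: C = (48100·30.00 + 1820·240.0) / 49920 = 1880000/49920 = 37.66 mg/L; combined flow 49920 L/s.
Decay over the reach: 37.66·exp(−kt) = 37.66·0.8176 = 30.79 mg/L.
Second outfall: C = (49920·30.79 + 8330·550.0)/58250 = 105.0 mg/L.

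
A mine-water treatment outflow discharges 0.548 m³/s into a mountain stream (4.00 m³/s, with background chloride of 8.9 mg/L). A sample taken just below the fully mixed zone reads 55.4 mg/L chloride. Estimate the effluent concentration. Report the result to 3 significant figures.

395 mg/L

Mass balance: 4.000·8.900 + 0.5480·Cₑ = 4.548·55.40
→ Cₑ = (4.548·55.40 − 4.000·8.900) / 0.5480 = 394.8 mg/L.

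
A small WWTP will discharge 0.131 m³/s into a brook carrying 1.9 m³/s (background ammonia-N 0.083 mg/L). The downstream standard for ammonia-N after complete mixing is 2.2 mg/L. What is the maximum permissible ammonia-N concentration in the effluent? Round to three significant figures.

32.9 mg/L

At the limit, (Qr·Cr + Qe·Cₑ)/(Qr + Qe) = 2.2:
Cₑ = (2.031·2.2 − 1.900·0.08300) / 0.1310 = 32.90 mg/L.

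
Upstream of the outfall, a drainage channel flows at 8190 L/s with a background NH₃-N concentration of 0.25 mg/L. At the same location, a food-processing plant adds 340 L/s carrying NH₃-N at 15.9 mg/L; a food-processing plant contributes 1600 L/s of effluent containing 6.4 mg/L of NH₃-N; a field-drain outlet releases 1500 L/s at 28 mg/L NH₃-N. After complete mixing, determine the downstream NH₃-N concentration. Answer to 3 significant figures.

5.13 mg/L

After mixing, C = (8190·0.2500 + 340.0·15.90 + 1600·6.400 + 1500·28.00) / 11630 = 59690/11630 = 5.133 mg/L.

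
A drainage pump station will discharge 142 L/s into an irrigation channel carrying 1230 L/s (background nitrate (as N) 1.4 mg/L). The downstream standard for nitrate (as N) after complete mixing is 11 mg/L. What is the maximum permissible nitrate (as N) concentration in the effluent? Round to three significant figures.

At the limit, (Qr·Cr + Qe·Cₑ)/(Qr + Qe) = 11:
Cₑ = (1372·11 − 1230·1.400) / 142.0 = 94.15 mg/L.

94.2 mg/L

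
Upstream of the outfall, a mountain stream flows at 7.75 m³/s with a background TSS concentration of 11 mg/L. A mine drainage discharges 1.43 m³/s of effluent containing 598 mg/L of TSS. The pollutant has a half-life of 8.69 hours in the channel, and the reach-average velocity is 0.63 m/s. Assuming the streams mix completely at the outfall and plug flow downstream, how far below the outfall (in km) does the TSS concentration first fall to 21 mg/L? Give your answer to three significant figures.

Mass balance: C = (7.750·11.00 + 1.430·598.0) / 9.180 = 940.4/9.180 = 102.4 mg/L.
Half-life 8.69 h → k = ln 2 / 8.69 = 0.07976 h⁻¹ = 1.914 d⁻¹.
Set 102.4·exp(−k·t) = 21 → t = ln(102.4/21)/k = 71520 s = 19.87 h.
Distance = v·t = 0.63·71520 = 45060 m = 45.06 km.

45.1 km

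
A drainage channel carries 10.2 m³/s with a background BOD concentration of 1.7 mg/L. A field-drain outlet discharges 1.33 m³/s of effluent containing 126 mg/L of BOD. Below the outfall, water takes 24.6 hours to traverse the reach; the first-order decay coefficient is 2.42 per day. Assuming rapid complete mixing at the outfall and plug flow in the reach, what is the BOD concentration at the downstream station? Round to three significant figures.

1.34 mg/L

Mixed concentration C = ΣQC/ΣQ = (10.20·1.700 + 1.330·126.0) / 11.53 = 184.9/11.53 = 16.04 mg/L.
Applying C = C₀e^(−kt): 16.04 × 0.08370 = 1.342 mg/L.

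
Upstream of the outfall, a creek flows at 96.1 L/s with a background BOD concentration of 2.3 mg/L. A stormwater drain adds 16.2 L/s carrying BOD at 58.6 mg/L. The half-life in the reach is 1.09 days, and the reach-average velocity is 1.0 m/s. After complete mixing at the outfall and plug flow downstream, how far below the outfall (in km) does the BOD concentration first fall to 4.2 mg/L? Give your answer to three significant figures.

123 km

Conservation of mass: C = (96.10·2.300 + 16.20·58.60) / 112.3 = 1170/112.3 = 10.42 mg/L.
Half-life 1.09 d → k = ln 2 / 1.09 = 0.6359 d⁻¹.
Set 10.42·exp(−k·t) = 4.2 → t = ln(10.42/4.2)/k = 123500 s = 34.30 h.
Distance = v·t = 1.0·123500 = 123500 m = 123.5 km.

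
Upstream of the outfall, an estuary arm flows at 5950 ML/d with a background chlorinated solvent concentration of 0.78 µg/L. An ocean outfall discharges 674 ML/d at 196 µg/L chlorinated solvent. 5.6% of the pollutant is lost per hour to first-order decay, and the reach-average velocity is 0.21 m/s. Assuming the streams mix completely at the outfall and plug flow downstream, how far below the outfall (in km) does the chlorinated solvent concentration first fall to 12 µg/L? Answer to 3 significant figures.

7.12 km

Mixed concentration C = ΣQC/ΣQ = (5950·0.7800 + 674.0·196.0) / 6624 = 136700/6624 = 20.64 µg/L.
5.6%/h lost → k = −ln(1 − 0.056) = 0.05763 h⁻¹.
Set 20.64·exp(−k·t) = 12 → t = ln(20.64/12)/k = 33890 s = 9.414 h.
Distance = v·t = 0.21·33890 = 7117 m = 7.117 km.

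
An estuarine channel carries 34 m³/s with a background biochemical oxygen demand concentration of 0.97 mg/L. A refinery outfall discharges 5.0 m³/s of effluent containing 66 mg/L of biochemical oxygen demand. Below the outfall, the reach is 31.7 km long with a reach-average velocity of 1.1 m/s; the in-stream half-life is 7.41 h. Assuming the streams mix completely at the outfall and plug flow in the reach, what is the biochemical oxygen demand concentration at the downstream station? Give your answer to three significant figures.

After mixing, C = (34.00·0.9700 + 5.000·66.00) / 39.00 = 363.0/39.00 = 9.307 mg/L.
Travel time t = 31.7·1000 / 1.1 = 28820 s = 8.005 h.
Half-life 7.41 h → k = ln 2 / 7.41 = 0.09354 h⁻¹ = 2.245 d⁻¹.
Applying C = C₀e^(−kt): 9.307 × 0.4729 = 4.402 mg/L.

4.40 mg/L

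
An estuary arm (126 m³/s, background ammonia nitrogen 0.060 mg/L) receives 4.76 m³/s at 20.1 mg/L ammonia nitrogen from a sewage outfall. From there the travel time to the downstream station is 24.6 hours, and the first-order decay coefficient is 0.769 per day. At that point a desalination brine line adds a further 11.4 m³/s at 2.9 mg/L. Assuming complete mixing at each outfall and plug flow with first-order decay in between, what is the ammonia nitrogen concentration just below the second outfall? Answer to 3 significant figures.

0.563 mg/L

Mixed concentration C = ΣQC/ΣQ = (126.0·0.06000 + 4.760·20.10) / 130.8 = 103.2/130.8 = 0.7895 mg/L; combined flow 130.8 m³/s.
First-order decay: C = 0.7895·exp(−k·t) = 0.7895·0.4547 = 0.3590 mg/L.
At the second outfall, C = (130.8·0.3590 + 11.40·2.900) / (130.8 + 11.40) = 0.5627 mg/L.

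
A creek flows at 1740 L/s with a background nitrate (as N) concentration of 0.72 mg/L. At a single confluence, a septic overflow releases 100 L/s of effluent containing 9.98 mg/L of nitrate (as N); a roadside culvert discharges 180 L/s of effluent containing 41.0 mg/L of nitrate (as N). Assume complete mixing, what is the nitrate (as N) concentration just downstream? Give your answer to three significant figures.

4.77 mg/L

Flow-weighted average: C = (1740·0.7200 + 100.0·9.980 + 180.0·41.00) / 2020 = 9631/2020 = 4.768 mg/L.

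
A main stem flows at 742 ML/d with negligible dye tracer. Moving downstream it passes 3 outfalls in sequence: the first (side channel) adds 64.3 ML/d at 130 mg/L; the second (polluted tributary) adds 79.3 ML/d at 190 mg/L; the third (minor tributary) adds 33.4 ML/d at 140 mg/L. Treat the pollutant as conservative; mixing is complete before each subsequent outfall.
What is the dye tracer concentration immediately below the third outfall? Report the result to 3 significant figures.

30.6 mg/L

Outfall 1: combined Q = 806.3 ML/d; C = (742.0·0 + 64.30·130.0)/806.3 = 10.37 mg/L.
Outfall 2: combined Q = 885.6 ML/d; C = (806.3·10.37 + 79.30·190.0)/885.6 = 26.45 mg/L.
Outfall 3: combined Q = 919.0 ML/d; C = (885.6·26.45 + 33.40·140.0)/919.0 = 30.58 mg/L.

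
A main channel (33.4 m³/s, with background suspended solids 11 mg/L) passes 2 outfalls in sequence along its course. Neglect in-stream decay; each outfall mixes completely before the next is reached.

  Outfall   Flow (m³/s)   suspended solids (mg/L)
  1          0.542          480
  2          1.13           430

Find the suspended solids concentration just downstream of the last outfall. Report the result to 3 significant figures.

After outfall 1: Q = 33.40 + 0.5420 = 33.94 m³/s; C = (33.40·11.00 + 0.5420·480.0)/33.94 = 18.49 mg/L.
After outfall 2: Q = 33.94 + 1.130 = 35.07 m³/s; C = (33.94·18.49 + 1.130·430.0)/35.07 = 31.75 mg/L.

31.7 mg/L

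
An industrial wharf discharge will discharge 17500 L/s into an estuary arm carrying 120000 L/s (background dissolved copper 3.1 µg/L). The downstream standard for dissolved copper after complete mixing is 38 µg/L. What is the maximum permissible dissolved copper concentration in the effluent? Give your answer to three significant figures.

277 µg/L

At the limit, (Qr·Cr + Qe·Cₑ)/(Qr + Qe) = 38:
Cₑ = (137500·38 − 120000·3.100) / 17500 = 277.3 µg/L.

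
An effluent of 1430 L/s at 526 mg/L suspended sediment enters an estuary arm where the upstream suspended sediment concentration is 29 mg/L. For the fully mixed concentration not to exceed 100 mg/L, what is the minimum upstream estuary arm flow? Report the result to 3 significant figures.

8580 L/s

Set C_mix = 100: (Q·29.00 + 1430·526.0) / (Q + 1430) = 100
→ Q = 1430·(526.0 − 100)/(100 − 29.00) = 8580 L/s.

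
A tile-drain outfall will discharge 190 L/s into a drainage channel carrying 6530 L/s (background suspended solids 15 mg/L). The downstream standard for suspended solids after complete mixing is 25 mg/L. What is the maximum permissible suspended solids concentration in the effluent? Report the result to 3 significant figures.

369 mg/L

At the limit, (Qr·Cr + Qe·Cₑ)/(Qr + Qe) = 25:
Cₑ = (6720·25 − 6530·15.00) / 190.0 = 368.7 mg/L.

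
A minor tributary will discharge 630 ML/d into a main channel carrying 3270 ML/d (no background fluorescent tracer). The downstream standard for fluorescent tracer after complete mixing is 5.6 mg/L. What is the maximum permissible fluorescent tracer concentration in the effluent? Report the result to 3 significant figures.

At the limit, (Qr·Cr + Qe·Cₑ)/(Qr + Qe) = 5.6:
Cₑ = (3900·5.6 − 3270·0) / 630.0 = 34.67 mg/L.

34.7 mg/L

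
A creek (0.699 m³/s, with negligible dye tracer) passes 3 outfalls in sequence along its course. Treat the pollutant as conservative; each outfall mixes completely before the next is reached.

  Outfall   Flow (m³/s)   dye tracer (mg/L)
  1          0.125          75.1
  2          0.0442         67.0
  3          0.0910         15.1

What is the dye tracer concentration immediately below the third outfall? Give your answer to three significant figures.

14.3 mg/L

Outfall 1: combined Q = 0.8240 m³/s; C = (0.6990·0 + 0.1250·75.10)/0.8240 = 11.39 mg/L.
Outfall 2: combined Q = 0.8682 m³/s; C = (0.8240·11.39 + 0.04420·67.00)/0.8682 = 14.22 mg/L.
Outfall 3: combined Q = 0.9592 m³/s; C = (0.8682·14.22 + 0.09100·15.10)/0.9592 = 14.31 mg/L.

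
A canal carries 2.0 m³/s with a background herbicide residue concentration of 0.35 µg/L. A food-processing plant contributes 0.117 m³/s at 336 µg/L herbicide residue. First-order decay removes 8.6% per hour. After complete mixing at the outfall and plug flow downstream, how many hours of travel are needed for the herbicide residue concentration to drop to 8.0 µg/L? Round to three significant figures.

9.56 h

Flow-weighted average: C = (2.000·0.3500 + 0.1170·336.0) / 2.117 = 40.01/2.117 = 18.90 µg/L.
8.6%/h lost → k = −ln(1 − 0.086) = 0.08992 h⁻¹.
18.90·exp(−k·t) = 8.0 → t = ln(18.90/8.0)/k = 34420 s = 9.561 h.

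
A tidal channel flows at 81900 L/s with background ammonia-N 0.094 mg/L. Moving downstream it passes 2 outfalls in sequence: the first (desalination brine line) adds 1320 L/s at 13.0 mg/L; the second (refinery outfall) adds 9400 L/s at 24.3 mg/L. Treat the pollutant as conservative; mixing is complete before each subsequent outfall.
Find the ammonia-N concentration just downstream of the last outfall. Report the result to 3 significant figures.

After outfall 1: Q = 81900 + 1320 = 83220 L/s; C = (81900·0.09400 + 1320·13.00)/83220 = 0.2987 mg/L.
After outfall 2: Q = 83220 + 9400 = 92620 L/s; C = (83220·0.2987 + 9400·24.30)/92620 = 2.735 mg/L.

2.73 mg/L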